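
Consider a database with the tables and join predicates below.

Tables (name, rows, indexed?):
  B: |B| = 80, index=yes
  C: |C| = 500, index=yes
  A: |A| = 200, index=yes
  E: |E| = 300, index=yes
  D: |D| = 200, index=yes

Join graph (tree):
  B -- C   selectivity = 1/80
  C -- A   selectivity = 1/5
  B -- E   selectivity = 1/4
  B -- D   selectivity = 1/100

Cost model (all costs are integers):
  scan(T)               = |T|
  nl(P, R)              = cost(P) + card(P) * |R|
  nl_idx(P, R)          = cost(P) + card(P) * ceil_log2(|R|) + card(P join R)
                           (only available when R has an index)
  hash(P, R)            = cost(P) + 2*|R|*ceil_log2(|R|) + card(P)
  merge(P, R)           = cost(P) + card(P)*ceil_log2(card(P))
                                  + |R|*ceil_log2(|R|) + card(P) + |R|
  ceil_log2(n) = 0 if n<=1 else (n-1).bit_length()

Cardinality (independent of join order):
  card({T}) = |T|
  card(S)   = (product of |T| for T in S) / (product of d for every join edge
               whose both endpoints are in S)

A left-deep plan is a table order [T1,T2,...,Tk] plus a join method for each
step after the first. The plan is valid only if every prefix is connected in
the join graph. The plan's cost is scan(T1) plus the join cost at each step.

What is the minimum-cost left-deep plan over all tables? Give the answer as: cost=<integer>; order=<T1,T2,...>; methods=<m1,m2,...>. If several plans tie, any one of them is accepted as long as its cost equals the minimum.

cost=52920; order=B,D,C,A,E; methods=nl_idx,nl_idx,hash,hash

Selinger DP (subsets sized 1..n):
  {B}: scan cost=80, card=80
  {C}: scan cost=500, card=500
  {A}: scan cost=200, card=200
  {E}: scan cost=300, card=300
  {D}: scan cost=200, card=200
  {BC}: card=500; try (C,nl_idx)→1300, (B,hash)→2120, (B,nl_idx)→4500, (C,merge)→5720, (B,merge)→6140, (C,hash)→9160 …(+2); best=1300 via (C,nl_idx)
  {BE}: card=6000; try (B,hash)→1720, (E,merge)→3720, (B,merge)→3940, (E,hash)→5560, (E,nl_idx)→6800, (B,nl_idx)→8400 …(+2); best=1720 via (B,hash)
  {BD}: card=160; try (D,nl_idx)→880, (B,hash)→1520, (B,nl_idx)→1760, (D,merge)→2520, (B,merge)→2640, (D,hash)→3360 …(+2); best=880 via (D,nl_idx)
  {AC}: card=20000; try (A,hash)→4200, (C,merge)→7000, (A,merge)→7300, (C,hash)→9400, (C,nl_idx)→22000, (A,nl_idx)→24500 …(+2); best=4200 via (A,hash)
  {ABC}: card=20000; try (A,hash)→5000, (A,merge)→8100, (A,nl_idx)→25300, (B,hash)→25320, (A,nl)→101300, (B,nl_idx)→164200 …(+2); best=5000 via (A,hash)
  {BCE}: card=37500; try (E,hash)→7200, (E,merge)→9300, (C,hash)→16720, (E,nl_idx)→43300, (C,merge)→90720, (C,nl_idx)→93220 …(+2); best=7200 via (E,hash)
  {BCD}: card=1000; try (C,nl_idx)→3320, (D,hash)→5000, (D,nl_idx)→6300, (C,merge)→7320, (D,merge)→8100, (C,hash)→10040 …(+2); best=3320 via (C,nl_idx)
  {BDE}: card=12000; try (E,merge)→5320, (E,hash)→6440, (D,hash)→10920, (E,nl_idx)→14320, (E,nl)→48880, (D,nl_idx)→61720 …(+2); best=5320 via (E,merge)
  {ABCE}: card=1500000; try (E,hash)→30400, (A,hash)→47900, (E,merge)→328000, (A,merge)→646500, (E,nl_idx)→1685000, (A,nl_idx)→1807200 …(+2); best=30400 via (E,hash)
  {ABCD}: card=40000; try (A,hash)→7520, (A,merge)→16120, (D,hash)→28200, (A,nl_idx)→51320, (A,nl)→203320, (D,nl_idx)→205000 …(+2); best=7520 via (A,hash)
  {BCDE}: card=75000; try (E,hash)→9720, (E,merge)→17320, (C,hash)→26320, (D,hash)→47900, (E,nl_idx)→87320, (C,nl_idx)→188320 …(+6); best=9720 via (E,hash)
  {ABCDE}: card=3000000; try (E,hash)→52920, (A,hash)→87920, (E,merge)→690520, (A,merge)→1361520, (D,hash)→1533600, (E,nl_idx)→3367520 …(+6); best=52920 via (E,hash)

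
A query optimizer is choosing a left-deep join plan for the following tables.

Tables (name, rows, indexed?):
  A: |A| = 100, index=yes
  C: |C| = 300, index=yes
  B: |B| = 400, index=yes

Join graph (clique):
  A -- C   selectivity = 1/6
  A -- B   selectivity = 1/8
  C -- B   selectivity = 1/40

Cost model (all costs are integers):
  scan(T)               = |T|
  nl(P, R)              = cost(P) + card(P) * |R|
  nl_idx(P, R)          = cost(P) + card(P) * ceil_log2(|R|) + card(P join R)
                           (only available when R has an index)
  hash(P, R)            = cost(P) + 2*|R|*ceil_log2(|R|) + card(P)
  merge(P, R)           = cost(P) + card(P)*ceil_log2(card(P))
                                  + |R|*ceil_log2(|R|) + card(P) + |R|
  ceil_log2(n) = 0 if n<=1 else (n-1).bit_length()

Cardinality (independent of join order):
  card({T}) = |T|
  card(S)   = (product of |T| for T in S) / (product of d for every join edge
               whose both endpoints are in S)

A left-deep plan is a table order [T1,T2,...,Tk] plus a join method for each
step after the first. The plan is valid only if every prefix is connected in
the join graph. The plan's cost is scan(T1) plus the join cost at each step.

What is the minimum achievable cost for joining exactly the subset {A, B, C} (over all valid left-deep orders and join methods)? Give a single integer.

10400

Selinger DP over subsets of {A,B,C}:
  {A}: scan cost=100, card=100
  {C}: scan cost=300, card=300
  {B}: scan cost=400, card=400
  {AC}: card=5000; try (A,hash)→2000, (C,merge)→3900, (A,merge)→4100, (C,hash)→5600, (C,nl_idx)→6000, (A,nl_idx)→7400 …(+2); best=2000 via (A,hash)
  {AB}: card=5000; try (A,hash)→2200, (B,merge)→4900, (A,merge)→5200, (B,nl_idx)→6000, (B,hash)→7400, (A,nl_idx)→8200 …(+2); best=2200 via (A,hash)
  {BC}: card=3000; try (B,nl_idx)→6000, (C,hash)→6200, (C,nl_idx)→7000, (B,merge)→7300, (C,merge)→7400, (B,hash)→7800 …(+2); best=6000 via (B,nl_idx)
  {ABC}: card=6250; try (A,hash)→10400, (C,hash)→12600, (B,hash)→14200, (A,nl_idx)→33250, (A,merge)→45800, (B,nl_idx)→53250 …(+6); best=10400 via (A,hash)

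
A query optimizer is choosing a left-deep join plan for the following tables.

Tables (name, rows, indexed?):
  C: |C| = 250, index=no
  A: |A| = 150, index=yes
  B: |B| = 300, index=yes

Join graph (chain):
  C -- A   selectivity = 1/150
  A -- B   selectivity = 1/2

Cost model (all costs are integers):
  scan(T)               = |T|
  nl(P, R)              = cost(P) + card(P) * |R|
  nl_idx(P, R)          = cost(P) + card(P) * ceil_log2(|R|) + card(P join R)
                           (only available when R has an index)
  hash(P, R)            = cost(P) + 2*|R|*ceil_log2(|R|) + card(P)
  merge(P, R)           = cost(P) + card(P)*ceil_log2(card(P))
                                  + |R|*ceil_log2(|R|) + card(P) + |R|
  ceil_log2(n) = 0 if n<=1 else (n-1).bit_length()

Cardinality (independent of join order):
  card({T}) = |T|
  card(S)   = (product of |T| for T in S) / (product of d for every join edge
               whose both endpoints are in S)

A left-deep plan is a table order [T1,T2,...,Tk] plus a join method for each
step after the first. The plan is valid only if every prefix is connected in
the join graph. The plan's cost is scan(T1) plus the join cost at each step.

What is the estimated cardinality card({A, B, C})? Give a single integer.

37500

Tables in S: A(150), B(300), C(250)
Edges inside S: C-A(d=150), A-B(d=2)
numerator = 150 * 300 * 250 = 11250000
denominator = 150 * 2 = 300
card(S) = 11250000 / 300 = 37500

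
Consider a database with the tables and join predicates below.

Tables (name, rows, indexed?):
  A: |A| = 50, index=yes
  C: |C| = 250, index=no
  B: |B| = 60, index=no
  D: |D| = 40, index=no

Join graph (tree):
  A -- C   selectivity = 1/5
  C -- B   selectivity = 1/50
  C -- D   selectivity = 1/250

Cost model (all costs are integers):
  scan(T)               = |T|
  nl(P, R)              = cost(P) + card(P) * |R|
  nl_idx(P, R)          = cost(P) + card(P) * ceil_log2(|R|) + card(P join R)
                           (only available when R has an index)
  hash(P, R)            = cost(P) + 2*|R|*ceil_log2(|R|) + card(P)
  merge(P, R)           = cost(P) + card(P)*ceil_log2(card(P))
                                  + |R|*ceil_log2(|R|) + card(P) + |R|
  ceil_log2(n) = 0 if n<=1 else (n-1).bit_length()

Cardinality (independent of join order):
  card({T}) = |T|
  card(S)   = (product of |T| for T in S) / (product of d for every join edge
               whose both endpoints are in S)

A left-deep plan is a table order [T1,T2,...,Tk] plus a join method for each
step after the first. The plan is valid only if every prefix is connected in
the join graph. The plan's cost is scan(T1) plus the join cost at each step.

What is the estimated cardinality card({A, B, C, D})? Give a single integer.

Tables in S: A(50), B(60), C(250), D(40)
Edges inside S: A-C(d=5), C-B(d=50), C-D(d=250)
numerator = 50 * 60 * 250 * 40 = 30000000
denominator = 5 * 50 * 250 = 62500
card(S) = 30000000 / 62500 = 480

480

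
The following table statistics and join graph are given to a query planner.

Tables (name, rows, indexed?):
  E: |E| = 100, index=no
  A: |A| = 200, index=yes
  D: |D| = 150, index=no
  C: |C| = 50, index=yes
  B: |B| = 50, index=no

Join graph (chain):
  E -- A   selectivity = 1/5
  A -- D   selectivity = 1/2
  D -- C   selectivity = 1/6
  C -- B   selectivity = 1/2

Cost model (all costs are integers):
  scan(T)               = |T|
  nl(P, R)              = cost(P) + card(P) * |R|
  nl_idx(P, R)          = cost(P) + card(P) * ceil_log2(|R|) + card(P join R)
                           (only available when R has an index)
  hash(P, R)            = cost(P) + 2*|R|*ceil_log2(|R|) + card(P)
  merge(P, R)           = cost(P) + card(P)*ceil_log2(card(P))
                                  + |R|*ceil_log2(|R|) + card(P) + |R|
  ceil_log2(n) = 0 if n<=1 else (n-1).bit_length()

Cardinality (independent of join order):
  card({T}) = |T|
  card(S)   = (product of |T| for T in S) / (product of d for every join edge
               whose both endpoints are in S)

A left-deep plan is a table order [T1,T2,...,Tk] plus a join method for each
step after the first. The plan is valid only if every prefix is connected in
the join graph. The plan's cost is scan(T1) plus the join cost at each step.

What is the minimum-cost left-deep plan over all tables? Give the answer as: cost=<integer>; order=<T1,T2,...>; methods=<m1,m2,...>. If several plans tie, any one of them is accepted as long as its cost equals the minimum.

Selinger DP (subsets sized 1..n):
  {E}: scan cost=100, card=100
  {A}: scan cost=200, card=200
  {D}: scan cost=150, card=150
  {C}: scan cost=50, card=50
  {B}: scan cost=50, card=50
  {AE}: card=4000; try (E,hash)→1800, (A,merge)→2700, (E,merge)→2800, (A,hash)→3400, (A,nl_idx)→4900, (A,nl)→20100 …(+1); best=1800 via (E,hash)
  {AD}: card=15000; try (D,hash)→2800, (A,merge)→3300, (D,merge)→3350, (A,hash)→3500, (A,nl_idx)→16350, (A,nl)→30150 …(+1); best=2800 via (D,hash)
  {CD}: card=1250; try (C,hash)→900, (D,merge)→1750, (C,merge)→1850, (C,nl_idx)→2300, (D,hash)→2500, (D,nl)→7550 …(+1); best=900 via (C,hash)
  {BC}: card=1250; try (C,hash)→700, (B,hash)→700, (C,merge)→750, (B,merge)→750, (C,nl_idx)→1600, (C,nl)→2550 …(+1); best=700 via (C,hash)
  {ADE}: card=300000; try (D,hash)→8200, (E,hash)→19200, (D,merge)→55150, (E,merge)→228600, (D,nl)→601800, (E,nl)→1502800; best=8200 via (D,hash)
  {ACD}: card=125000; try (A,hash)→5350, (A,merge)→17700, (C,hash)→18400, (A,nl_idx)→135900, (C,nl_idx)→217800, (C,merge)→228150 …(+2); best=5350 via (A,hash)
  {BCD}: card=31250; try (B,hash)→2750, (D,hash)→4350, (B,merge)→16250, (D,merge)→17050, (B,nl)→63400, (D,nl)→188200; best=2750 via (B,hash)
  {ACDE}: card=2500000; try (E,hash)→131750, (C,hash)→308800, (E,merge)→2256150, (C,nl_idx)→4308200, (C,merge)→6008550, (E,nl)→12505350 …(+1); best=131750 via (E,hash)
  {ABCD}: card=3125000; try (A,hash)→37200, (B,hash)→130950, (A,merge)→504550, (B,merge)→2255700, (A,nl_idx)→3377750, (A,nl)→6252750 …(+1); best=37200 via (A,hash)
  {ABCDE}: card=62500000; try (B,hash)→2632350, (E,hash)→3163600, (B,merge)→57632100, (E,merge)→71913000, (B,nl)→125131750, (E,nl)→312537200; best=2632350 via (B,hash)

cost=2632350; order=D,C,A,E,B; methods=hash,hash,hash,hash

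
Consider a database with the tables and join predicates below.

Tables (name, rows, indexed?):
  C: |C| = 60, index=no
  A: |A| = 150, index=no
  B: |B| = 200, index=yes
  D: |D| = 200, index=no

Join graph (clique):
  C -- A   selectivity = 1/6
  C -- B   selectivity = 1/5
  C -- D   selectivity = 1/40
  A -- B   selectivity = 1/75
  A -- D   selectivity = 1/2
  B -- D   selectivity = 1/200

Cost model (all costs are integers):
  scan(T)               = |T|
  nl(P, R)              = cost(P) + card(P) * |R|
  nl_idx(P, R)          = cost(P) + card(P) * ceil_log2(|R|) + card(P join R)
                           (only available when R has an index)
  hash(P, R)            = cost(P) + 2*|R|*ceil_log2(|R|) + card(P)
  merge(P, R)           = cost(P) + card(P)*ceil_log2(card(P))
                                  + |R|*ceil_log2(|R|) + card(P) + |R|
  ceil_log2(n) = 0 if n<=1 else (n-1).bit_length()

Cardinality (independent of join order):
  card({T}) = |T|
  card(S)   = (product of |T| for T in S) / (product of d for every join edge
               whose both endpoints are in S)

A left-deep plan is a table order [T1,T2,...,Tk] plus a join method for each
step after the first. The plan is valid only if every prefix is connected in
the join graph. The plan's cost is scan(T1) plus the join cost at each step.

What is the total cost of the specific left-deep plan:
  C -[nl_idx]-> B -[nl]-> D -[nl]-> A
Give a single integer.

491940

step 1: scan C: cost=60, card=60
step 2: join B via nl_idx
    card(P join B) = 60*200/(5) = 2400
    cost = 60 + 60*8 + 2400 = 2940
step 3: join D via nl
    card(P join D) = 2400*200/(40*200) = 60
    cost = 2940 + 2400*200 = 482940
step 4: join A via nl
    card(P join A) = 60*150/(6*75*2) = 10
    cost = 482940 + 60*150 = 491940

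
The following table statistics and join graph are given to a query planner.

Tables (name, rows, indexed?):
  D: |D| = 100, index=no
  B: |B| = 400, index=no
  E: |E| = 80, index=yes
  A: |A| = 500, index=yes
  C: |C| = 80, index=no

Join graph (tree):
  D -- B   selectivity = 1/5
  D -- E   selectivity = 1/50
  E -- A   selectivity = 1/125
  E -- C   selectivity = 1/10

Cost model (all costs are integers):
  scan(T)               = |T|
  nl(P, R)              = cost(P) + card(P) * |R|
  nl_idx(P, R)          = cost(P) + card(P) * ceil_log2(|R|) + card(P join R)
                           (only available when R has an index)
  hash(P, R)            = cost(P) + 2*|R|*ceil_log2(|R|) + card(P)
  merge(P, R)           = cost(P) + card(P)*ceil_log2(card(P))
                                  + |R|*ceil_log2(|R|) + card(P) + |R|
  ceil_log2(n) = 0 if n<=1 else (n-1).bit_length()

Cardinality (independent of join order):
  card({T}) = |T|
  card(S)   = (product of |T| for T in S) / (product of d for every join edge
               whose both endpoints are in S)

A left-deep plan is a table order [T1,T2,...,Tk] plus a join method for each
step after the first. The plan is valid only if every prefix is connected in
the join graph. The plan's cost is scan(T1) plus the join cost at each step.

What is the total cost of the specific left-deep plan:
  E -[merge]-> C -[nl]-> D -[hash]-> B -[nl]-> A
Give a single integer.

step 1: scan E: cost=80, card=80
step 2: join C via merge
    card(P join C) = 80*80/(10) = 640
    cost = 80 + 80*7 + 80*7 + 80 + 80 = 1360
step 3: join D via nl
    card(P join D) = 640*100/(50) = 1280
    cost = 1360 + 640*100 = 65360
step 4: join B via hash
    card(P join B) = 1280*400/(5) = 102400
    cost = 65360 + 2*400*9 + 1280 = 73840
step 5: join A via nl
    card(P join A) = 102400*500/(125) = 409600
    cost = 73840 + 102400*500 = 51273840

51273840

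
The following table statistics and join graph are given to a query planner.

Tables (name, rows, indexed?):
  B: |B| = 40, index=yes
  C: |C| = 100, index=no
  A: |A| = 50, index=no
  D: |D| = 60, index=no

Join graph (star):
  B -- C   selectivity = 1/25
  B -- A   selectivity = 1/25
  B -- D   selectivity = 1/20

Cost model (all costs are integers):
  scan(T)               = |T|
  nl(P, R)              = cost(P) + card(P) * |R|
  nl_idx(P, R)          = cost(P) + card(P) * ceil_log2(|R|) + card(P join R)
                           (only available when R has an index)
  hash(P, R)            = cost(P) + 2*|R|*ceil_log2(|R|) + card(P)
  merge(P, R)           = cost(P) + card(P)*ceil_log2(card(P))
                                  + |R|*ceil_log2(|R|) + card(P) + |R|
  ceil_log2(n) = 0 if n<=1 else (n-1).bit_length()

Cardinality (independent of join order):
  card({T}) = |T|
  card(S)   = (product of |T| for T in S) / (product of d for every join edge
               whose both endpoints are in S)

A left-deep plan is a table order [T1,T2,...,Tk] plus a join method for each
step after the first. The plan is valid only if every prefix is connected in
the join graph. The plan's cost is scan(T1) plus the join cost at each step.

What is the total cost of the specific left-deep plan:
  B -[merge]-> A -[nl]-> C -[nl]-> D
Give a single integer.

27870

step 1: scan B: cost=40, card=40
step 2: join A via merge
    card(P join A) = 40*50/(25) = 80
    cost = 40 + 40*6 + 50*6 + 40 + 50 = 670
step 3: join C via nl
    card(P join C) = 80*100/(25) = 320
    cost = 670 + 80*100 = 8670
step 4: join D via nl
    card(P join D) = 320*60/(20) = 960
    cost = 8670 + 320*60 = 27870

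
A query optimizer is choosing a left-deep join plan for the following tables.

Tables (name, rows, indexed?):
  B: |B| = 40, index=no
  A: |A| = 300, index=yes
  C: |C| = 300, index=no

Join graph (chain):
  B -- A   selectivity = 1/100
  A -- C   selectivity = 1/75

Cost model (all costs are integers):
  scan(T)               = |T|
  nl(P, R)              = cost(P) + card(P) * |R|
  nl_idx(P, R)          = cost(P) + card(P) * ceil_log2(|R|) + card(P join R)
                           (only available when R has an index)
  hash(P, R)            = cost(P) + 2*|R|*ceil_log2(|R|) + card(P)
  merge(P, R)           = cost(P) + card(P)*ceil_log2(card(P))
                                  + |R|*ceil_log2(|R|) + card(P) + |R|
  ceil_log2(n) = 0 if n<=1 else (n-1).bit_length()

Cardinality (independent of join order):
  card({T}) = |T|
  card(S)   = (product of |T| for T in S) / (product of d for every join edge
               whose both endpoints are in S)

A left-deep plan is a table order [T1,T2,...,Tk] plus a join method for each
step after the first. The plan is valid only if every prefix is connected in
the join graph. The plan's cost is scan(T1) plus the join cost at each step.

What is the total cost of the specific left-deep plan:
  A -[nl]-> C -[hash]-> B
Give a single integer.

91980

step 1: scan A: cost=300, card=300
step 2: join C via nl
    card(P join C) = 300*300/(75) = 1200
    cost = 300 + 300*300 = 90300
step 3: join B via hash
    card(P join B) = 1200*40/(100) = 480
    cost = 90300 + 2*40*6 + 1200 = 91980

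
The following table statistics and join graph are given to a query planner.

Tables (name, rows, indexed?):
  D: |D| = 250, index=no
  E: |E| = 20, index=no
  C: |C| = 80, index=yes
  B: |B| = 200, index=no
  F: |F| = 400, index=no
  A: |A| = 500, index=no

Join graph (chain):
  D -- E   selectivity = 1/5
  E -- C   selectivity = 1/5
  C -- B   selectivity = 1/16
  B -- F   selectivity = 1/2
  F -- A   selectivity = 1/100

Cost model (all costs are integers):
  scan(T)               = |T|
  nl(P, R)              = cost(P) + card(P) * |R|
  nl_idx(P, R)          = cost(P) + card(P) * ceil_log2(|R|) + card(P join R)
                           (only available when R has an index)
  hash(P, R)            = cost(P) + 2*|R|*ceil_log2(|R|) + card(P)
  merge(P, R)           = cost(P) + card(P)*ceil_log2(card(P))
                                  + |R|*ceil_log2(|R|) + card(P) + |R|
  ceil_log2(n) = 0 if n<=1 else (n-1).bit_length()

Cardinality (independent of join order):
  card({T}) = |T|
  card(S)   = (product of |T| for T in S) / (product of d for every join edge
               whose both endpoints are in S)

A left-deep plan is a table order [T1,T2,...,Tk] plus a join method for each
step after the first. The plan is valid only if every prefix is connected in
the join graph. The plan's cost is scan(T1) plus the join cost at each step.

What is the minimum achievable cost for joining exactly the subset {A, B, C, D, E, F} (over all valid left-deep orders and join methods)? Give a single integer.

4826920

Selinger DP over subsets of {A,B,C,D,E,F}:
  {D}: scan cost=250, card=250
  {E}: scan cost=20, card=20
  {C}: scan cost=80, card=80
  {B}: scan cost=200, card=200
  {F}: scan cost=400, card=400
  {A}: scan cost=500, card=500
  {DE}: card=1000; try (E,hash)→700, (D,merge)→2390, (E,merge)→2620, (D,hash)→4040, (D,nl)→5020, (E,nl)→5250; best=700 via (E,hash)
  {CE}: card=320; try (E,hash)→360, (C,nl_idx)→480, (C,merge)→780, (E,merge)→840, (C,hash)→1160, (C,nl)→1620 …(+1); best=360 via (E,hash)
  {BC}: card=1000; try (C,hash)→1520, (B,merge)→2520, (C,nl_idx)→2600, (C,merge)→2640, (B,hash)→3360, (B,nl)→16080 …(+1); best=1520 via (C,hash)
  {BF}: card=40000; try (B,hash)→4000, (F,merge)→6000, (B,merge)→6200, (F,hash)→7600, (F,nl)→80200, (B,nl)→80400; best=4000 via (B,hash)
  {AF}: card=2000; try (F,hash)→8200, (A,merge)→9400, (F,merge)→9500, (A,hash)→9800, (A,nl)→200400, (F,nl)→200500; best=8200 via (F,hash)
  {CDE}: card=16000; try (C,hash)→2820, (D,hash)→4680, (D,merge)→5810, (C,merge)→12340, (C,nl_idx)→23700, (D,nl)→80360 …(+1); best=2820 via (C,hash)
  {BCE}: card=4000; try (E,hash)→2720, (B,hash)→3880, (B,merge)→5360, (E,merge)→12640, (E,nl)→21520, (B,nl)→64360; best=2720 via (E,hash)
  {BCF}: card=200000; try (F,hash)→9720, (F,merge)→16520, (C,hash)→45120, (F,nl)→401520, (C,nl_idx)→484000, (C,merge)→684640 …(+1); best=9720 via (F,hash)
  {ABF}: card=200000; try (B,hash)→13400, (B,merge)→34000, (A,hash)→53000, (B,nl)→408200, (A,merge)→689000, (A,nl)→20004000; best=13400 via (B,hash)
  {BCDE}: card=200000; try (D,hash)→10720, (B,hash)→22020, (D,merge)→56970, (B,merge)→244620, (D,nl)→1002720, (B,nl)→3202820; best=10720 via (D,hash)
  {BCEF}: card=800000; try (F,hash)→13920, (F,merge)→58720, (E,hash)→209920, (F,nl)→1602720, (E,merge)→3809840, (E,nl)→4009720; best=13920 via (F,hash)
  {ABCF}: card=1000000; try (C,hash)→214520, (A,hash)→218720, (C,nl_idx)→2413400, (C,merge)→3814040, (A,merge)→3814720, (C,nl)→16013400 …(+1); best=214520 via (C,hash)
  {BCDEF}: card=40000000; try (F,hash)→217920, (D,hash)→817920, (F,merge)→3814720, (D,merge)→16816170, (F,nl)→80010720, (D,nl)→200013920; best=217920 via (F,hash)
  {ABCEF}: card=4000000; try (A,hash)→822920, (E,hash)→1214720, (A,merge)→16818920, (E,nl)→20214520, (E,merge)→21214640, (A,nl)→400013920; best=822920 via (A,hash)
  {ABCDEF}: card=200000000; try (D,hash)→4826920, (A,hash)→40226920, (D,merge)→92825170, (D,nl)→1000822920, (A,merge)→1080222920, (A,nl)→20000217920; best=4826920 via (D,hash)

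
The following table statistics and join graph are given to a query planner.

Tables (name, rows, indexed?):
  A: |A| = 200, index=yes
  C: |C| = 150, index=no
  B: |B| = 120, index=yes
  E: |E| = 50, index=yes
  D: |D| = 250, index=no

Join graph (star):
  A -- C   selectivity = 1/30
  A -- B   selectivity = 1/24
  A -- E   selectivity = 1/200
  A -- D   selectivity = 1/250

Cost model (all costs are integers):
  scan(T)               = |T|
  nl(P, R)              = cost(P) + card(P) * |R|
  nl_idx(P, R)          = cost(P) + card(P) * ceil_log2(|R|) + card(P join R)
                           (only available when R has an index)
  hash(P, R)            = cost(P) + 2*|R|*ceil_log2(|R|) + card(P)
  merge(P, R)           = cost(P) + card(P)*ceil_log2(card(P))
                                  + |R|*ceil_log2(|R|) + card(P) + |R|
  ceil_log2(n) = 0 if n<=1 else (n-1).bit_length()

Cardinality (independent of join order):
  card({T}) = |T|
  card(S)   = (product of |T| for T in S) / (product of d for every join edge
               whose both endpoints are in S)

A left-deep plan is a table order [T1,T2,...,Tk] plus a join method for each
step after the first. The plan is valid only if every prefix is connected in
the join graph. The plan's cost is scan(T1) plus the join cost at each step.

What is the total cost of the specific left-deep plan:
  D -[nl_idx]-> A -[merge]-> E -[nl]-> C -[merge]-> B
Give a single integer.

step 1: scan D: cost=250, card=250
step 2: join A via nl_idx
    card(P join A) = 250*200/(250) = 200
    cost = 250 + 250*8 + 200 = 2450
step 3: join E via merge
    card(P join E) = 200*50/(200) = 50
    cost = 2450 + 200*8 + 50*6 + 200 + 50 = 4600
step 4: join C via nl
    card(P join C) = 50*150/(30) = 250
    cost = 4600 + 50*150 = 12100
step 5: join B via merge
    card(P join B) = 250*120/(24) = 1250
    cost = 12100 + 250*8 + 120*7 + 250 + 120 = 15310

15310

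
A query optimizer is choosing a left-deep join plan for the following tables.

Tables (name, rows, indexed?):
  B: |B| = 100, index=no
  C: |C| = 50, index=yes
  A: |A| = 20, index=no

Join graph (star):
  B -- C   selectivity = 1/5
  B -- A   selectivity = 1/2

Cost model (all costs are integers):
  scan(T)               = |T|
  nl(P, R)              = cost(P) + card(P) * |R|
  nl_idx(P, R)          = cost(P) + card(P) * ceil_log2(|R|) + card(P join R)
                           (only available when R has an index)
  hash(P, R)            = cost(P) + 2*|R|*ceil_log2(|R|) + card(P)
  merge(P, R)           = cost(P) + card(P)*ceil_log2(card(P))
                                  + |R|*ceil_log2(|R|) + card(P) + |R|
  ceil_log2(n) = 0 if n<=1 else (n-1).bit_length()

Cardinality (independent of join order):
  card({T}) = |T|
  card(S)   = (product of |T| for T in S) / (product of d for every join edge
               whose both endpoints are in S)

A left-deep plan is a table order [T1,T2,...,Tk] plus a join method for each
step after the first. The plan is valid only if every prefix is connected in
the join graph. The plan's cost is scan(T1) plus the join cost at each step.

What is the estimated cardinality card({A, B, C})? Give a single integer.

10000

Tables in S: A(20), B(100), C(50)
Edges inside S: B-C(d=5), B-A(d=2)
numerator = 20 * 100 * 50 = 100000
denominator = 5 * 2 = 10
card(S) = 100000 / 10 = 10000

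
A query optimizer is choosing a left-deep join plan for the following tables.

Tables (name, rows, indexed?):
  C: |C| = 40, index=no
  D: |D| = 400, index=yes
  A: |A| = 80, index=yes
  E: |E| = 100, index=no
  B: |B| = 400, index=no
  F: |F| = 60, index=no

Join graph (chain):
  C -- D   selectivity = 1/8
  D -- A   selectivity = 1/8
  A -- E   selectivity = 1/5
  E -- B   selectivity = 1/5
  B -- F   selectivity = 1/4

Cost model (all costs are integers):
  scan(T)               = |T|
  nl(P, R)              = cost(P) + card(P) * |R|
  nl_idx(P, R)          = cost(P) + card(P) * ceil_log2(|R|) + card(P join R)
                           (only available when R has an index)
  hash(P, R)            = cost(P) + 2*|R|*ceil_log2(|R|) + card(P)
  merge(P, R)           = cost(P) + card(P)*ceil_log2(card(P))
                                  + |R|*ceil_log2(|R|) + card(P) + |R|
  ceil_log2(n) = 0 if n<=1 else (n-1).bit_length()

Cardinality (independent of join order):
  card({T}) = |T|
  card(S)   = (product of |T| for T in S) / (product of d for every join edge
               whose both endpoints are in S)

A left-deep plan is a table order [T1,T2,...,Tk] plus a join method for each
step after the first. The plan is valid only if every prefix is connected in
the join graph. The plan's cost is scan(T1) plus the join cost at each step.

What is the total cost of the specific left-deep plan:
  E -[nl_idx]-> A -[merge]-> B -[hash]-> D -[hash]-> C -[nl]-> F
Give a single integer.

1926561280

step 1: scan E: cost=100, card=100
step 2: join A via nl_idx
    card(P join A) = 100*80/(5) = 1600
    cost = 100 + 100*7 + 1600 = 2400
step 3: join B via merge
    card(P join B) = 1600*400/(5) = 128000
    cost = 2400 + 1600*11 + 400*9 + 1600 + 400 = 25600
step 4: join D via hash
    card(P join D) = 128000*400/(8) = 6400000
    cost = 25600 + 2*400*9 + 128000 = 160800
step 5: join C via hash
    card(P join C) = 6400000*40/(8) = 32000000
    cost = 160800 + 2*40*6 + 6400000 = 6561280
step 6: join F via nl
    card(P join F) = 32000000*60/(4) = 480000000
    cost = 6561280 + 32000000*60 = 1926561280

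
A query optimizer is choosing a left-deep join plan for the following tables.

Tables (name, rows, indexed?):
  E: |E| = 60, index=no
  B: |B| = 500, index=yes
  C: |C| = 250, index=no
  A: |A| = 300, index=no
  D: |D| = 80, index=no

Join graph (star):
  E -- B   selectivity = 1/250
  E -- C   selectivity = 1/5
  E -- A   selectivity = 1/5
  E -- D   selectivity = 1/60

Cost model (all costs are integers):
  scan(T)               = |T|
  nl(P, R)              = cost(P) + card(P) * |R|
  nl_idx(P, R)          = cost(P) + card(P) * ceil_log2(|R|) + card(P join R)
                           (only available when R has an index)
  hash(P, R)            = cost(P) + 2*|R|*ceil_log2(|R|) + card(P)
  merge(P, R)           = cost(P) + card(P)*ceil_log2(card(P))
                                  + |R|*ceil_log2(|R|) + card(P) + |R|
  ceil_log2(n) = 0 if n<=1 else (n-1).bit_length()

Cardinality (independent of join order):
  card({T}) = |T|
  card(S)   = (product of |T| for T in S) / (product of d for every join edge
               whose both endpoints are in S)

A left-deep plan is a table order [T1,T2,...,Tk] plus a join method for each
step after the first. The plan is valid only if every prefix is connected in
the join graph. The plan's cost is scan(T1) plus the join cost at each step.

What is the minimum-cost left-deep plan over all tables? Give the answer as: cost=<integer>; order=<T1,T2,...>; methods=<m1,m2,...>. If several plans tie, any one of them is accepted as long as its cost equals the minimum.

cost=18850; order=D,E,B,C,A; methods=hash,nl_idx,merge,hash

Selinger DP (subsets sized 1..n):
  {E}: scan cost=60, card=60
  {B}: scan cost=500, card=500
  {C}: scan cost=250, card=250
  {A}: scan cost=300, card=300
  {D}: scan cost=80, card=80
  {BE}: card=120; try (B,nl_idx)→720, (E,hash)→1720, (B,merge)→5480, (E,merge)→5920, (B,hash)→9120, (B,nl)→30060 …(+1); best=720 via (B,nl_idx)
  {CE}: card=3000; try (E,hash)→1220, (C,merge)→2730, (E,merge)→2920, (C,hash)→4120, (C,nl)→15060, (E,nl)→15250; best=1220 via (E,hash)
  {AE}: card=3600; try (E,hash)→1320, (A,merge)→3480, (E,merge)→3720, (A,hash)→5520, (A,nl)→18060, (E,nl)→18300; best=1320 via (E,hash)
  {DE}: card=80; try (E,hash)→880, (D,merge)→1120, (E,merge)→1140, (D,hash)→1240, (D,nl)→4860, (E,nl)→4880; best=880 via (E,hash)
  {BCE}: card=6000; try (C,merge)→3930, (C,hash)→4840, (B,hash)→13220, (C,nl)→30720, (B,nl_idx)→34220, (B,merge)→45220 …(+1); best=3930 via (C,merge)
  {ABE}: card=7200; try (A,merge)→4680, (A,hash)→6240, (B,hash)→13920, (A,nl)→36720, (B,nl_idx)→40920, (B,merge)→53120 …(+1); best=4680 via (A,merge)
  {BDE}: card=160; try (B,nl_idx)→1760, (D,hash)→1960, (D,merge)→2320, (B,merge)→6520, (B,hash)→9960, (D,nl)→10320 …(+1); best=1760 via (B,nl_idx)
  {ACE}: card=180000; try (C,hash)→8920, (A,hash)→9620, (A,merge)→43220, (C,merge)→50370, (A,nl)→901220, (C,nl)→901320; best=8920 via (C,hash)
  {CDE}: card=4000; try (C,merge)→3770, (C,hash)→4960, (D,hash)→5340, (C,nl)→20880, (D,merge)→40860, (D,nl)→241220; best=3770 via (C,merge)
  {ADE}: card=4800; try (A,merge)→4520, (D,hash)→6040, (A,hash)→6360, (A,nl)→24880, (D,merge)→48760, (D,nl)→289320; best=4520 via (A,merge)
  {ABCE}: card=360000; try (A,hash)→15330, (C,hash)→15880, (A,merge)→90930, (C,merge)→107730, (B,hash)→197920, (A,nl)→1803930 …(+4); best=15330 via (A,hash)
  {BCDE}: card=8000; try (C,merge)→5450, (C,hash)→5920, (D,hash)→11050, (B,hash)→16770, (C,nl)→41760, (B,nl_idx)→47770 …(+4); best=5450 via (C,merge)
  {ABDE}: card=9600; try (A,merge)→6200, (A,hash)→7320, (D,hash)→13000, (B,hash)→18320, (A,nl)→49760, (B,nl_idx)→57320 …(+4); best=6200 via (A,merge)
  {ACDE}: card=240000; try (A,hash)→13170, (C,hash)→13320, (A,merge)→58770, (C,merge)→73970, (D,hash)→190040, (A,nl)→1203770 …(+3); best=13170 via (A,hash)
  {ABCDE}: card=480000; try (A,hash)→18850, (C,hash)→19800, (A,merge)→120450, (C,merge)→152450, (B,hash)→262170, (D,hash)→376450 …(+7); best=18850 via (A,hash)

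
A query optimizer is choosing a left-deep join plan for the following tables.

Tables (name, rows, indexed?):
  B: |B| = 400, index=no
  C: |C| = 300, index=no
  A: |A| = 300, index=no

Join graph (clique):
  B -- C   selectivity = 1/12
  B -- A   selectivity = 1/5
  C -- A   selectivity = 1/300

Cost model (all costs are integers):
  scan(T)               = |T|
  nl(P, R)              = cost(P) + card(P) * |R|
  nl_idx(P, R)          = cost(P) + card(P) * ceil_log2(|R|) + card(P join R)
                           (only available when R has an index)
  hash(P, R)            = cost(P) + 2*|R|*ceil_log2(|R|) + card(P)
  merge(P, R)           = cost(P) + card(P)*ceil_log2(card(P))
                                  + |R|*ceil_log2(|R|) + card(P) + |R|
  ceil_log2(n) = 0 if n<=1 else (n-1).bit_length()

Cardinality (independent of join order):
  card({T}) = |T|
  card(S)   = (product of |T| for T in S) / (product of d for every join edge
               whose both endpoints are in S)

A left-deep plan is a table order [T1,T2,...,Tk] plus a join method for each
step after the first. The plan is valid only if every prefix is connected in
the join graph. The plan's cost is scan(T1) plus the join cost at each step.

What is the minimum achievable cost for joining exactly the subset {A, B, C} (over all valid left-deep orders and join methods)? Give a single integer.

Selinger DP over subsets of {A,B,C}:
  {B}: scan cost=400, card=400
  {C}: scan cost=300, card=300
  {A}: scan cost=300, card=300
  {BC}: card=10000; try (C,hash)→6200, (B,merge)→7300, (C,merge)→7400, (B,hash)→7800, (B,nl)→120300, (C,nl)→120400; best=6200 via (C,hash)
  {AB}: card=24000; try (A,hash)→6200, (B,merge)→7300, (A,merge)→7400, (B,hash)→7800, (B,nl)→120300, (A,nl)→120400; best=6200 via (A,hash)
  {AC}: card=300; try (C,hash)→6000, (A,hash)→6000, (C,merge)→6300, (A,merge)→6300, (C,nl)→90300, (A,nl)→90300; best=6000 via (C,hash)
  {ABC}: card=2000; try (B,merge)→13000, (B,hash)→13500, (A,hash)→21600, (C,hash)→35600, (B,nl)→126000, (A,merge)→159200 …(+3); best=13000 via (B,merge)

13000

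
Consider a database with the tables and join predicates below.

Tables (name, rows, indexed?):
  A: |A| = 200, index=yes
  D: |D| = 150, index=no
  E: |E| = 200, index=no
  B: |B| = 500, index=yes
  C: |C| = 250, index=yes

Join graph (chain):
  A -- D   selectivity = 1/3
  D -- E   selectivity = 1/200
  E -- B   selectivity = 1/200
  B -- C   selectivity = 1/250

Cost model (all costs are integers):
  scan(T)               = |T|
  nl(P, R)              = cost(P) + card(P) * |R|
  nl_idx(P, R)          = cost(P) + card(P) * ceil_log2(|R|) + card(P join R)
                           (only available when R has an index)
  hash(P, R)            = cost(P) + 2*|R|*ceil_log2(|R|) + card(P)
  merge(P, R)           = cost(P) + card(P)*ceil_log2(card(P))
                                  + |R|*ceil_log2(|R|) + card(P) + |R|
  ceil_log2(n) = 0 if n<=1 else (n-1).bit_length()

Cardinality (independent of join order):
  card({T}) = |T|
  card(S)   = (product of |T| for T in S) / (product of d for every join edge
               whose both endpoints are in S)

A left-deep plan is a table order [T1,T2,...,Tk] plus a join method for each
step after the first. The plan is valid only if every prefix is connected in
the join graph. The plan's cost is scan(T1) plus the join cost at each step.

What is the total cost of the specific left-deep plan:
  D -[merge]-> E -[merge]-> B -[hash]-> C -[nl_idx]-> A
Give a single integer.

step 1: scan D: cost=150, card=150
step 2: join E via merge
    card(P join E) = 150*200/(200) = 150
    cost = 150 + 150*8 + 200*8 + 150 + 200 = 3300
step 3: join B via merge
    card(P join B) = 150*500/(200) = 375
    cost = 3300 + 150*8 + 500*9 + 150 + 500 = 9650
step 4: join C via hash
    card(P join C) = 375*250/(250) = 375
    cost = 9650 + 2*250*8 + 375 = 14025
step 5: join A via nl_idx
    card(P join A) = 375*200/(3) = 25000
    cost = 14025 + 375*8 + 25000 = 42025

42025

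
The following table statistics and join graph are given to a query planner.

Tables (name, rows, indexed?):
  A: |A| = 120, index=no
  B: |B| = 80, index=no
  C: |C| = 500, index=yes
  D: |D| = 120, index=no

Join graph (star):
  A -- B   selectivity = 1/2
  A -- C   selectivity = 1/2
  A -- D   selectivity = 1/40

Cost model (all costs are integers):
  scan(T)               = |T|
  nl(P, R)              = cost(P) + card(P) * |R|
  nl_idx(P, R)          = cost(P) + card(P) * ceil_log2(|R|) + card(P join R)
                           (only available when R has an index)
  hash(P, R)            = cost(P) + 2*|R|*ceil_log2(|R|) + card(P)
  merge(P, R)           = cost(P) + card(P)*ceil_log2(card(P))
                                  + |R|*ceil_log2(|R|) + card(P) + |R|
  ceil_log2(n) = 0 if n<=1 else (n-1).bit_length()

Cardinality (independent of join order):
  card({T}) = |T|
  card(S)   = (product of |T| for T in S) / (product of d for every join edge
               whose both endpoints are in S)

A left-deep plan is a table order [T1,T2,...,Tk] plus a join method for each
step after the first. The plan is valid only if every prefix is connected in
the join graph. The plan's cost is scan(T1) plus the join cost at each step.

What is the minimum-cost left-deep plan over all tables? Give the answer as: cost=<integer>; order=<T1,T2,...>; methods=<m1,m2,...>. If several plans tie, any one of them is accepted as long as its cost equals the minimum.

cost=26800; order=A,D,B,C; methods=hash,hash,hash

Selinger DP (subsets sized 1..n):
  {A}: scan cost=120, card=120
  {B}: scan cost=80, card=80
  {C}: scan cost=500, card=500
  {D}: scan cost=120, card=120
  {AB}: card=4800; try (B,hash)→1360, (A,merge)→1680, (B,merge)→1720, (A,hash)→1840, (A,nl)→9680, (B,nl)→9720; best=1360 via (B,hash)
  {AC}: card=30000; try (A,hash)→2680, (C,merge)→6080, (A,merge)→6460, (C,hash)→9240, (C,nl_idx)→31200, (C,nl)→60120 …(+1); best=2680 via (A,hash)
  {AD}: card=360; try (D,hash)→1920, (A,hash)→1920, (D,merge)→2040, (A,merge)→2040, (D,nl)→14520, (A,nl)→14520; best=1920 via (D,hash)
  {ABC}: card=1200000; try (C,hash)→15160, (B,hash)→33800, (C,merge)→73560, (B,merge)→483320, (C,nl_idx)→1244560, (C,nl)→2401360 …(+1); best=15160 via (C,hash)
  {ABD}: card=14400; try (B,hash)→3400, (B,merge)→6160, (D,hash)→7840, (B,nl)→30720, (D,merge)→69520, (D,nl)→577360; best=3400 via (B,hash)
  {ACD}: card=90000; try (C,merge)→10520, (C,hash)→11280, (D,hash)→34360, (C,nl_idx)→95160, (C,nl)→181920, (D,merge)→483640 …(+1); best=10520 via (C,merge)
  {ABCD}: card=3600000; try (C,hash)→26800, (B,hash)→101640, (C,merge)→224400, (D,hash)→1216840, (B,merge)→1631160, (C,nl_idx)→3733000 …(+4); best=26800 via (C,hash)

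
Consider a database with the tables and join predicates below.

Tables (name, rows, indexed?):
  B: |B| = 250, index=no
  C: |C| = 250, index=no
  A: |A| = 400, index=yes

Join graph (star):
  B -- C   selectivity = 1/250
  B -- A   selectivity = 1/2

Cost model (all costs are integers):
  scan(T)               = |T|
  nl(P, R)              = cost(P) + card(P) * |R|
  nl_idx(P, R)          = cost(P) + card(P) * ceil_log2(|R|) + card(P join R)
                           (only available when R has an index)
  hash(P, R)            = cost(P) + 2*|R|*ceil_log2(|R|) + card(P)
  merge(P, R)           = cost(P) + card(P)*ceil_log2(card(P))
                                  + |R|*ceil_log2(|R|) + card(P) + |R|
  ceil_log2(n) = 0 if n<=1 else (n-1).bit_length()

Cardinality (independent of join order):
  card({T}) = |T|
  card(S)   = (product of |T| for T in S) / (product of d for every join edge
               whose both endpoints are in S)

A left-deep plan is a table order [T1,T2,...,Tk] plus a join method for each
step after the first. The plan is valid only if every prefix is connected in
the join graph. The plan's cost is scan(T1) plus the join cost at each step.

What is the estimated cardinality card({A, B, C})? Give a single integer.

Tables in S: A(400), B(250), C(250)
Edges inside S: B-C(d=250), B-A(d=2)
numerator = 400 * 250 * 250 = 25000000
denominator = 250 * 2 = 500
card(S) = 25000000 / 500 = 50000

50000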